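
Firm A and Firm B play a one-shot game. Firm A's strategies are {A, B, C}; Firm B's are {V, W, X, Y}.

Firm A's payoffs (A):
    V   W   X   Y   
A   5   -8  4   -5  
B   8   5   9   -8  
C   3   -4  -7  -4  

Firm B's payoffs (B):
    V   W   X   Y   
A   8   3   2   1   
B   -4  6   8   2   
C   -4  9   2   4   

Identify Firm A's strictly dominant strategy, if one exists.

A strategy is strictly dominant if it gives Firm A a strictly higher payoff than every other strategy, against every choice by the opponent.
A is not dominant: against V, B gives 8 > 5.
B is not dominant: against Y, A gives -5 > -8.
C is not dominant: against V, A gives 5 > 3.
No single strategy is best against every opponent action.

No strictly dominant strategy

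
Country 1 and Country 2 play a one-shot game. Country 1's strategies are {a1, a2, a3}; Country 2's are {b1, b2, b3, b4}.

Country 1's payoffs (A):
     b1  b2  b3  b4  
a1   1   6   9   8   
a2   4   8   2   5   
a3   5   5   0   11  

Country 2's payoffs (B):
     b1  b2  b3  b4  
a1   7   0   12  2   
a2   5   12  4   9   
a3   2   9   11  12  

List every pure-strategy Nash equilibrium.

A profile is a Nash equilibrium when each player is best-responding to the other.
Country 1's best responses — vs b1: a3 (payoff 5); vs b2: a2 (payoff 8); vs b3: a1 (payoff 9); vs b4: a3 (payoff 11).
Country 2's best responses — vs a1: b3 (payoff 12); vs a2: b2 (payoff 12); vs a3: b4 (payoff 12).
Mutual best responses occur at (a1, b3), (a2, b2), and (a3, b4); at each, neither player gains by switching.

(a1, b3), (a2, b2), and (a3, b4)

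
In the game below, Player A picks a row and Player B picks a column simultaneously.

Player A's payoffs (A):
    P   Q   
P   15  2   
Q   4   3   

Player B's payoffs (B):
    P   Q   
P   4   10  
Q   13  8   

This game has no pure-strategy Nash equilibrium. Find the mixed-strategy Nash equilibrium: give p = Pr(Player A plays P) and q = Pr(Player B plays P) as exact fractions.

p = 5/11, q = 1/12

Each player's mixing probability is pinned down by making the *other* player indifferent.
Player B indifferent between P and Q: p·4 + (1−p)·13 = p·10 + (1−p)·8 ⟹ 13 + (-9)p = 8 + 2p ⟹ p = 5/11.
Player A indifferent between P and Q: q·15 + (1−q)·2 = q·4 + (1−q)·3 ⟹ 2 + 13q = 3 + 1q ⟹ q = 1/12.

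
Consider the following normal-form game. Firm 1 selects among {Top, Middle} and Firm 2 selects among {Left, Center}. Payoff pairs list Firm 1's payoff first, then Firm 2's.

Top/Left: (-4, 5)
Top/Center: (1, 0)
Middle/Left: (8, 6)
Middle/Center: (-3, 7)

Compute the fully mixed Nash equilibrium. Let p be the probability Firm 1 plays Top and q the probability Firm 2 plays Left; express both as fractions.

Each player's mixing probability is pinned down by making the *other* player indifferent.
Firm 2 indifferent between Left and Center: p·5 + (1−p)·6 = p·0 + (1−p)·7 ⟹ 6 + (-1)p = 7 + (-7)p ⟹ p = 1/6.
Firm 1 indifferent between Top and Middle: q·(-4) + (1−q)·1 = q·8 + (1−q)·(-3) ⟹ 1 + (-5)q = (-3) + 11q ⟹ q = 1/4.

p = 1/6, q = 1/4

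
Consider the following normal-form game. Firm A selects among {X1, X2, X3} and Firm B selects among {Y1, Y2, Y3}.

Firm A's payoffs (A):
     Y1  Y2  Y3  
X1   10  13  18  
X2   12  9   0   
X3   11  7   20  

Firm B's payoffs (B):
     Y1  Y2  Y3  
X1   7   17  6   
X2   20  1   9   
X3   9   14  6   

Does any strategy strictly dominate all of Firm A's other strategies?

Check whether one of Firm A's strategies beats all alternatives regardless of what the opponent does.
X1 is not dominant: against Y1, X2 gives 12 > 10.
X2 is not dominant: against Y2, X1 gives 13 > 9.
X3 is not dominant: against Y1, X2 gives 12 > 11.
No single strategy is best against every opponent action.

None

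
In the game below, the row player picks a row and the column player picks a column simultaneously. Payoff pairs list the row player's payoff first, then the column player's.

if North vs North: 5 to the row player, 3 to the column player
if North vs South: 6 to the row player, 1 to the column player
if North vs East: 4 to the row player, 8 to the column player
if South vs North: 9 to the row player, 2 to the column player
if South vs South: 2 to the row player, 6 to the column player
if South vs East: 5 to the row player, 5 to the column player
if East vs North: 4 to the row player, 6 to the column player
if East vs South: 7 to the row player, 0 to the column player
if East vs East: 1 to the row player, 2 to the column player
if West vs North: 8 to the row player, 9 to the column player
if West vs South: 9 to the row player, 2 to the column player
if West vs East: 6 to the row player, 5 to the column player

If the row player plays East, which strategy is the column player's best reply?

North

With the row player fixed at East, the column player's payoffs are: North → 6, South → 0, East → 2.
The maximum is 6, achieved by North.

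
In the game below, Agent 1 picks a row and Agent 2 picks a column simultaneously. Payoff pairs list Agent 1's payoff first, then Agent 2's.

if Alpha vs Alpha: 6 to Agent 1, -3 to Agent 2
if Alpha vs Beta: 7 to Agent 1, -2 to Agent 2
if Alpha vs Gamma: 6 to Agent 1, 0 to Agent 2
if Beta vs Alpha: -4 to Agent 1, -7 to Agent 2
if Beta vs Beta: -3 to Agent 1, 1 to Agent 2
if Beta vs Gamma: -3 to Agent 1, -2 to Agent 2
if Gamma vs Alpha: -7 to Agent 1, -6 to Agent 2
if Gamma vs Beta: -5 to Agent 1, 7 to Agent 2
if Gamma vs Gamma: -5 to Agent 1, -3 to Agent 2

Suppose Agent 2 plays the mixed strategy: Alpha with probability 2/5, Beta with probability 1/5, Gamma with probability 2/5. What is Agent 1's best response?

Agent 1's best reply maximizes expected payoff against the mix.
Alpha: (2/5)·6 + (1/5)·7 + (2/5)·6 = 31/5
Beta: (2/5)·(-4) + (1/5)·(-3) + (2/5)·(-3) = -17/5
Gamma: (2/5)·(-7) + (1/5)·(-5) + (2/5)·(-5) = -29/5
Highest expected payoff is 31/5, from Alpha.

Alpha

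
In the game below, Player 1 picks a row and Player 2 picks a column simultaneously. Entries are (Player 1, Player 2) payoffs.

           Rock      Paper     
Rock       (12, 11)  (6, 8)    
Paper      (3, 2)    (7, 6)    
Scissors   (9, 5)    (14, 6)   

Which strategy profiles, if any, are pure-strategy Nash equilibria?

A profile is a Nash equilibrium when each player is best-responding to the other.
Player 1's best responses — vs Rock: Rock (payoff 12); vs Paper: Scissors (payoff 14).
Player 2's best responses — vs Rock: Rock (payoff 11); vs Paper: Paper (payoff 6); vs Scissors: Paper (payoff 6).
Mutual best responses occur at (Rock, Rock) and (Scissors, Paper); at each, neither player gains by switching.

(Rock, Rock) and (Scissors, Paper)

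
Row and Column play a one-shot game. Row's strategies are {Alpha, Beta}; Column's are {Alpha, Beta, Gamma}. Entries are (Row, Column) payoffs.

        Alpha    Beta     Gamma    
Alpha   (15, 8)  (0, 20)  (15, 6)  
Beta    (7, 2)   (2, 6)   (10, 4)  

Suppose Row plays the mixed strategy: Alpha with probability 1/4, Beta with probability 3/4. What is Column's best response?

Column's best reply maximizes expected payoff against the mix.
Alpha: (1/4)·8 + (3/4)·2 = 7/2
Beta: (1/4)·20 + (3/4)·6 = 19/2
Gamma: (1/4)·6 + (3/4)·4 = 9/2
Highest expected payoff is 19/2, from Beta.

Beta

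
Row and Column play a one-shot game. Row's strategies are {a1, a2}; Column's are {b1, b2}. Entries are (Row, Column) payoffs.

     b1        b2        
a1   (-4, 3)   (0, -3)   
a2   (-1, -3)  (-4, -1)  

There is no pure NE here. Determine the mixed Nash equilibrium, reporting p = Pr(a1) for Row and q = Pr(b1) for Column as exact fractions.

p = 1/4, q = 4/7

Each player's mixing probability is pinned down by making the *other* player indifferent.
Column indifferent between b1 and b2: p·3 + (1−p)·(-3) = p·(-3) + (1−p)·(-1) ⟹ (-3) + 6p = (-1) + (-2)p ⟹ p = 1/4.
Row indifferent between a1 and a2: q·(-4) + (1−q)·0 = q·(-1) + (1−q)·(-4) ⟹ 0 + (-4)q = (-4) + 3q ⟹ q = 4/7.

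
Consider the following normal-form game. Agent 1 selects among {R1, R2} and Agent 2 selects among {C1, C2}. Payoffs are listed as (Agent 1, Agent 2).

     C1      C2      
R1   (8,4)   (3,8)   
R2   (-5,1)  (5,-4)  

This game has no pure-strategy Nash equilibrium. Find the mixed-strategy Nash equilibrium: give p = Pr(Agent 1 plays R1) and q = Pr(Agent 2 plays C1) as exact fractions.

p = 5/9, q = 2/15

In a mixed NE each player is indifferent between their pure strategies, so the opponent's mix sets the indifference.
Agent 2 indifferent between C1 and C2: p·4 + (1−p)·1 = p·8 + (1−p)·(-4) ⟹ 1 + 3p = (-4) + 12p ⟹ p = 5/9.
Agent 1 indifferent between R1 and R2: q·8 + (1−q)·3 = q·(-5) + (1−q)·5 ⟹ 3 + 5q = 5 + (-10)q ⟹ q = 2/15.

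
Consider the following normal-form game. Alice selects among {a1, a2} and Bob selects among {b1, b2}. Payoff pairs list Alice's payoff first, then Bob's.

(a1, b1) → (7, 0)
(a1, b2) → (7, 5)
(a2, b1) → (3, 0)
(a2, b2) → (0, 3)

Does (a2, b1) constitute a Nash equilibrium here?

Holding Bob at b1: Alice gets 3 from a2 but could get 7 by switching to a1. Alice has a profitable deviation.

No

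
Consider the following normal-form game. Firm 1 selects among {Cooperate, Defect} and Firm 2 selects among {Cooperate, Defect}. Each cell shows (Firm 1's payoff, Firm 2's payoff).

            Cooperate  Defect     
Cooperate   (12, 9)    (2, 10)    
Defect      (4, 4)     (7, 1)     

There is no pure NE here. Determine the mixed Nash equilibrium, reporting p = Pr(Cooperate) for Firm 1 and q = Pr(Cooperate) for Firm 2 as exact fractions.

p = 3/4, q = 5/13

Each player's mixing probability is pinned down by making the *other* player indifferent.
Firm 2 indifferent between Cooperate and Defect: p·9 + (1−p)·4 = p·10 + (1−p)·1 ⟹ 4 + 5p = 1 + 9p ⟹ p = 3/4.
Firm 1 indifferent between Cooperate and Defect: q·12 + (1−q)·2 = q·4 + (1−q)·7 ⟹ 2 + 10q = 7 + (-3)q ⟹ q = 5/13.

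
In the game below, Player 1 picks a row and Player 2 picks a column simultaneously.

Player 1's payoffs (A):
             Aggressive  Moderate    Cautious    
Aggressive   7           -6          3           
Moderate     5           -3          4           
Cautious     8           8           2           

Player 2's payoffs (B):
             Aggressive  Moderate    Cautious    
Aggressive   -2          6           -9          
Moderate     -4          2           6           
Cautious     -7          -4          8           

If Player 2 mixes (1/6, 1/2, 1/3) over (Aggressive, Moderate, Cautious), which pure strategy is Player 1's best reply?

Player 1's best reply maximizes expected payoff against the mix.
Aggressive: (1/6)·7 + (1/2)·(-6) + (1/3)·3 = -5/6
Moderate: (1/6)·5 + (1/2)·(-3) + (1/3)·4 = 2/3
Cautious: (1/6)·8 + (1/2)·8 + (1/3)·2 = 6
Highest expected payoff is 6, from Cautious.

Cautious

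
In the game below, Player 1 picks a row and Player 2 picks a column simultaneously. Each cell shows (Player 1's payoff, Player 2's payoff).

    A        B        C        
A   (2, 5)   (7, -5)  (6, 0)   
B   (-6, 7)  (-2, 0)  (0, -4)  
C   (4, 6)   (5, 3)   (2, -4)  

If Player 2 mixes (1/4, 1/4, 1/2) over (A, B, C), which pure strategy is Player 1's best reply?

Compute Player 1's expected payoff from each pure strategy against the given mix.
A: (1/4)·2 + (1/4)·7 + (1/2)·6 = 21/4
B: (1/4)·(-6) + (1/4)·(-2) + (1/2)·0 = -2
C: (1/4)·4 + (1/4)·5 + (1/2)·2 = 13/4
Highest expected payoff is 21/4, from A.

A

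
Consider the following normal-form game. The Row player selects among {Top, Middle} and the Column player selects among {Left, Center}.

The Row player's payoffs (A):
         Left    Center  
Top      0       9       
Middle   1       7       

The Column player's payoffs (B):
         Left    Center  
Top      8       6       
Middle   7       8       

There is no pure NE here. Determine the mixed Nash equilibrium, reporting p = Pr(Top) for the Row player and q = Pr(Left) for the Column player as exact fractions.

In a mixed NE each player is indifferent between their pure strategies, so the opponent's mix sets the indifference.
The Column player indifferent between Left and Center: p·8 + (1−p)·7 = p·6 + (1−p)·8 ⟹ 7 + 1p = 8 + (-2)p ⟹ p = 1/3.
The Row player indifferent between Top and Middle: q·0 + (1−q)·9 = q·1 + (1−q)·7 ⟹ 9 + (-9)q = 7 + (-6)q ⟹ q = 2/3.

p = 1/3, q = 2/3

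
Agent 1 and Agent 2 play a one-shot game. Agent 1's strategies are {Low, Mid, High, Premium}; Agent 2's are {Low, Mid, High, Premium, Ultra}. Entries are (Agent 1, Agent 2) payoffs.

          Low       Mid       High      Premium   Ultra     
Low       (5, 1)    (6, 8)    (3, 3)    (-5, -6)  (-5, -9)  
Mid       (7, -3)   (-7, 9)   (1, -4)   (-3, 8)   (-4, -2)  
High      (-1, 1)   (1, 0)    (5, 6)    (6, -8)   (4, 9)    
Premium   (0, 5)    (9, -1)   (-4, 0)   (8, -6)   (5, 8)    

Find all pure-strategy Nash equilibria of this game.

(Premium, Ultra)

Check mutual best responses: a cell is a NE iff neither player can gain by unilaterally deviating.
Agent 1's best responses — vs Low: Mid (payoff 7); vs Mid: Premium (payoff 9); vs High: High (payoff 5); vs Premium: Premium (payoff 8); vs Ultra: Premium (payoff 5).
Agent 2's best responses — vs Low: Mid (payoff 8); vs Mid: Mid (payoff 9); vs High: Ultra (payoff 9); vs Premium: Ultra (payoff 8).
The only mutual best response is (Premium, Ultra); neither player gains by switching there.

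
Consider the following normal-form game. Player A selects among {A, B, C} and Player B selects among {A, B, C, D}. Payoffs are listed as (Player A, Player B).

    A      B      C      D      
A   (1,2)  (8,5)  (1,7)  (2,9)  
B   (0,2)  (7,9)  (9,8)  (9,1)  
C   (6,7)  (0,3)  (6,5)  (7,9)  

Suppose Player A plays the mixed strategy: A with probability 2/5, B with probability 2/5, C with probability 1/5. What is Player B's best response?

Compute Player B's expected payoff from each pure strategy against the given mix.
A: (2/5)·2 + (2/5)·2 + (1/5)·7 = 3
B: (2/5)·5 + (2/5)·9 + (1/5)·3 = 31/5
C: (2/5)·7 + (2/5)·8 + (1/5)·5 = 7
D: (2/5)·9 + (2/5)·1 + (1/5)·9 = 29/5
Highest expected payoff is 7, from C.

C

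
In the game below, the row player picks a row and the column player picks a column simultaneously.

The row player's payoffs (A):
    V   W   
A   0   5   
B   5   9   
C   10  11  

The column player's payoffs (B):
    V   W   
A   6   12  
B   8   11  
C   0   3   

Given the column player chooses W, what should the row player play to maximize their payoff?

With the column player fixed at W, the row player's payoffs are: A → 5, B → 9, C → 11.
The maximum is 11, achieved by C.

C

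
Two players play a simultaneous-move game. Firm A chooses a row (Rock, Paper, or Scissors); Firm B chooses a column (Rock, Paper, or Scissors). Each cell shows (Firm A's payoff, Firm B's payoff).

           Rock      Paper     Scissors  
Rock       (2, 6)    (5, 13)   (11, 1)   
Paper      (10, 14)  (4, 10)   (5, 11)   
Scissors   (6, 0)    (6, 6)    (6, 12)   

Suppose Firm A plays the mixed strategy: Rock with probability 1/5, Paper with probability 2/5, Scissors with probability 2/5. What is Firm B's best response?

Scissors

Compute Firm B's expected payoff from each pure strategy against the given mix.
Rock: (1/5)·6 + (2/5)·14 + (2/5)·0 = 34/5
Paper: (1/5)·13 + (2/5)·10 + (2/5)·6 = 9
Scissors: (1/5)·1 + (2/5)·11 + (2/5)·12 = 47/5
Highest expected payoff is 47/5, from Scissors.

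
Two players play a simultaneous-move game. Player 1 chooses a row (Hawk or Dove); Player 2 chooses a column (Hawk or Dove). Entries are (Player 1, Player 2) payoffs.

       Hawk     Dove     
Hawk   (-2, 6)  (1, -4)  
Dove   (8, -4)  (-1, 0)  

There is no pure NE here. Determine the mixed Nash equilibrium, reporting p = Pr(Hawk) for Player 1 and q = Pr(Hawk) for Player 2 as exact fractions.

Each player's mixing probability is pinned down by making the *other* player indifferent.
Player 2 indifferent between Hawk and Dove: p·6 + (1−p)·(-4) = p·(-4) + (1−p)·0 ⟹ (-4) + 10p = 0 + (-4)p ⟹ p = 2/7.
Player 1 indifferent between Hawk and Dove: q·(-2) + (1−q)·1 = q·8 + (1−q)·(-1) ⟹ 1 + (-3)q = (-1) + 9q ⟹ q = 1/6.

p = 2/7, q = 1/6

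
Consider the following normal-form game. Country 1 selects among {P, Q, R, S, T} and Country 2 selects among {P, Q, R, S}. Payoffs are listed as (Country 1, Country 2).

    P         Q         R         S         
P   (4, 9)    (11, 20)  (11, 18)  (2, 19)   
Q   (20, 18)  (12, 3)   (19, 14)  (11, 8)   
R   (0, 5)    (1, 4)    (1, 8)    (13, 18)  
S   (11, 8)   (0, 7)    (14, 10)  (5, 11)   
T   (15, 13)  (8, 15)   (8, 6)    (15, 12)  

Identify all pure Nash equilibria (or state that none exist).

Check mutual best responses: a cell is a NE iff neither player can gain by unilaterally deviating.
Country 1's best responses — vs P: Q (payoff 20); vs Q: Q (payoff 12); vs R: Q (payoff 19); vs S: T (payoff 15).
Country 2's best responses — vs P: Q (payoff 20); vs Q: P (payoff 18); vs R: S (payoff 18); vs S: S (payoff 11); vs T: Q (payoff 15).
The only mutual best response is (Q, P); neither player gains by switching there.

(Q, P)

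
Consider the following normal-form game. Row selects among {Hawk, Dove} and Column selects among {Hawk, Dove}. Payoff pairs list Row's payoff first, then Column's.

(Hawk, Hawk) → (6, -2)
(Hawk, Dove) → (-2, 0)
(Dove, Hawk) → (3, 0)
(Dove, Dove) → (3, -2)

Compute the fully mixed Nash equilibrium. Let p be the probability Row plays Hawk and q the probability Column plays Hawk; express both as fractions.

p = 1/2, q = 5/8

Each player's mixing probability is pinned down by making the *other* player indifferent.
Column indifferent between Hawk and Dove: p·(-2) + (1−p)·0 = p·0 + (1−p)·(-2) ⟹ 0 + (-2)p = (-2) + 2p ⟹ p = 1/2.
Row indifferent between Hawk and Dove: q·6 + (1−q)·(-2) = q·3 + (1−q)·3 ⟹ (-2) + 8q = 3 + 0q ⟹ q = 5/8.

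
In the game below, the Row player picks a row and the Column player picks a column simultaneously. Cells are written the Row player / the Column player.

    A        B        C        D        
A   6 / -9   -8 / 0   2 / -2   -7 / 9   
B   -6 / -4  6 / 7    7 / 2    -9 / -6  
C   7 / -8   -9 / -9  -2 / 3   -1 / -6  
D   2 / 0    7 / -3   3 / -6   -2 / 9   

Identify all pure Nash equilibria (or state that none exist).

Find each player's best response to every opponent strategy; NE are the intersections.
The Row player's best responses — vs A: C (payoff 7); vs B: D (payoff 7); vs C: B (payoff 7); vs D: C (payoff -1).
The Column player's best responses — vs A: D (payoff 9); vs B: B (payoff 7); vs C: C (payoff 3); vs D: D (payoff 9).
No cell has both players best-responding. For instance, the Row player's best reply to B is D, but against D the Column player prefers D over B.

None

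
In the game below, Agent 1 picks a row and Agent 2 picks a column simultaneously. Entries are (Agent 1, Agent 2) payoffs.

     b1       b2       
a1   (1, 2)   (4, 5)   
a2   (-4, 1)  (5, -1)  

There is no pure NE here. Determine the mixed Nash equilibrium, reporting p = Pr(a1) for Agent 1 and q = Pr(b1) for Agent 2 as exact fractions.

Each player's mixing probability is pinned down by making the *other* player indifferent.
Agent 2 indifferent between b1 and b2: p·2 + (1−p)·1 = p·5 + (1−p)·(-1) ⟹ 1 + 1p = (-1) + 6p ⟹ p = 2/5.
Agent 1 indifferent between a1 and a2: q·1 + (1−q)·4 = q·(-4) + (1−q)·5 ⟹ 4 + (-3)q = 5 + (-9)q ⟹ q = 1/6.

p = 2/5, q = 1/6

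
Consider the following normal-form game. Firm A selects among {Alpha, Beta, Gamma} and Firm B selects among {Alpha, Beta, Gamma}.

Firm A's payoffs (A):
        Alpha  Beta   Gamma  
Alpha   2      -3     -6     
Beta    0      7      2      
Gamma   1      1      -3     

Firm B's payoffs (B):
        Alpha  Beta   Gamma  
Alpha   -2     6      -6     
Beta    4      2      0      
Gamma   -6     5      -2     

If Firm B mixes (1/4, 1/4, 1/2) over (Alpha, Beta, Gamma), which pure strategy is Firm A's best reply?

Beta

Firm A's best reply maximizes expected payoff against the mix.
Alpha: (1/4)·2 + (1/4)·(-3) + (1/2)·(-6) = -13/4
Beta: (1/4)·0 + (1/4)·7 + (1/2)·2 = 11/4
Gamma: (1/4)·1 + (1/4)·1 + (1/2)·(-3) = -1
Highest expected payoff is 11/4, from Beta.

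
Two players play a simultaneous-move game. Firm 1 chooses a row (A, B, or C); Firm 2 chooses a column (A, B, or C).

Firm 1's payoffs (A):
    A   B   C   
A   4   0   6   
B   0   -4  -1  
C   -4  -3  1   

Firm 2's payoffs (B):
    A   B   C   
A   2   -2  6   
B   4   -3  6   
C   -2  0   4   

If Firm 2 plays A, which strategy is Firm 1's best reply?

A

With Firm 2 fixed at A, Firm 1's payoffs are: A → 4, B → 0, C → -4.
The maximum is 4, achieved by A.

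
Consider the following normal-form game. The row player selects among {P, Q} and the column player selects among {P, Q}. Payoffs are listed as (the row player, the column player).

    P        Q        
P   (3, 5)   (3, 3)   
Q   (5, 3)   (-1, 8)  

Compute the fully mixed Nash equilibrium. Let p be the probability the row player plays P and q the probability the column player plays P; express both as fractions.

In a mixed NE each player is indifferent between their pure strategies, so the opponent's mix sets the indifference.
The column player indifferent between P and Q: p·5 + (1−p)·3 = p·3 + (1−p)·8 ⟹ 3 + 2p = 8 + (-5)p ⟹ p = 5/7.
The row player indifferent between P and Q: q·3 + (1−q)·3 = q·5 + (1−q)·(-1) ⟹ 3 + 0q = (-1) + 6q ⟹ q = 2/3.

p = 5/7, q = 2/3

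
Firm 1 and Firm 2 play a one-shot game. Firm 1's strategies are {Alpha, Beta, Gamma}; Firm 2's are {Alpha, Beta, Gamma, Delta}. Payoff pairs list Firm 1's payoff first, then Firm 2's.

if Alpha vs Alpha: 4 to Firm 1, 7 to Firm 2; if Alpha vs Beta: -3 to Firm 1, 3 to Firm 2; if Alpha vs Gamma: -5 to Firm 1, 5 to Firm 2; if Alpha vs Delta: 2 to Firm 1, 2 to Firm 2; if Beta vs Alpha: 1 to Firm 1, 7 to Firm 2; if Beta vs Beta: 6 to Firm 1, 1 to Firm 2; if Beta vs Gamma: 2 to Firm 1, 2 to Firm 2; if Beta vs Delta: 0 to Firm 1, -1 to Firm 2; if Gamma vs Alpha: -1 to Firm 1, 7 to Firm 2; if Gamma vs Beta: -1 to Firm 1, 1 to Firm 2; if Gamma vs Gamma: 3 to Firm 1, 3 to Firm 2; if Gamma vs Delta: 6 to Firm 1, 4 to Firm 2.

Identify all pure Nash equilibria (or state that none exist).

(Alpha, Alpha)

Find each player's best response to every opponent strategy; NE are the intersections.
Firm 1's best responses — vs Alpha: Alpha (payoff 4); vs Beta: Beta (payoff 6); vs Gamma: Gamma (payoff 3); vs Delta: Gamma (payoff 6).
Firm 2's best responses — vs Alpha: Alpha (payoff 7); vs Beta: Alpha (payoff 7); vs Gamma: Alpha (payoff 7).
The only mutual best response is (Alpha, Alpha); neither player gains by switching there.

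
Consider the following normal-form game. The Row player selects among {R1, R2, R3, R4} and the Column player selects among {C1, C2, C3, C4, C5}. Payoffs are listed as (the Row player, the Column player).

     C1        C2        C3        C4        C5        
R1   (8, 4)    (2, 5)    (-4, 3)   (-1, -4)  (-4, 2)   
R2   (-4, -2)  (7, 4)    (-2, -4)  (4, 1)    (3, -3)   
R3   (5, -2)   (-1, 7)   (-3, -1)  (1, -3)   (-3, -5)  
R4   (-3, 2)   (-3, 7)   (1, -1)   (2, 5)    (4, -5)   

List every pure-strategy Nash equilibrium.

(R2, C2)

Check mutual best responses: a cell is a NE iff neither player can gain by unilaterally deviating.
The Row player's best responses — vs C1: R1 (payoff 8); vs C2: R2 (payoff 7); vs C3: R4 (payoff 1); vs C4: R2 (payoff 4); vs C5: R4 (payoff 4).
The Column player's best responses — vs R1: C2 (payoff 5); vs R2: C2 (payoff 4); vs R3: C2 (payoff 7); vs R4: C2 (payoff 7).
The only mutual best response is (R2, C2); neither player gains by switching there.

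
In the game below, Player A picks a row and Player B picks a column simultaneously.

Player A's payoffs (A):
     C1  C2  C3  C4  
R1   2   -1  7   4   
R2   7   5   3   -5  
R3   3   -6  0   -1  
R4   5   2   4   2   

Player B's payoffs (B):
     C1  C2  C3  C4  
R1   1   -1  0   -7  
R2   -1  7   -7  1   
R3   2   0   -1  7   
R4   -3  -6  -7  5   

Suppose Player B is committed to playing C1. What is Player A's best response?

R2

With Player B fixed at C1, Player A's payoffs are: R1 → 2, R2 → 7, R3 → 3, R4 → 5.
The maximum is 7, achieved by R2.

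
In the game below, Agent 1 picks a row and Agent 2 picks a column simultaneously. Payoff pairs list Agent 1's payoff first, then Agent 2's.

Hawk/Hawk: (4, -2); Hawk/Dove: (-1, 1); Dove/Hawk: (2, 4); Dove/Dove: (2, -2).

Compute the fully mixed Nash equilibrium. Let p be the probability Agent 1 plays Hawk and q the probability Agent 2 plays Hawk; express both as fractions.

p = 2/3, q = 3/5

In a mixed NE each player is indifferent between their pure strategies, so the opponent's mix sets the indifference.
Agent 2 indifferent between Hawk and Dove: p·(-2) + (1−p)·4 = p·1 + (1−p)·(-2) ⟹ 4 + (-6)p = (-2) + 3p ⟹ p = 2/3.
Agent 1 indifferent between Hawk and Dove: q·4 + (1−q)·(-1) = q·2 + (1−q)·2 ⟹ (-1) + 5q = 2 + 0q ⟹ q = 3/5.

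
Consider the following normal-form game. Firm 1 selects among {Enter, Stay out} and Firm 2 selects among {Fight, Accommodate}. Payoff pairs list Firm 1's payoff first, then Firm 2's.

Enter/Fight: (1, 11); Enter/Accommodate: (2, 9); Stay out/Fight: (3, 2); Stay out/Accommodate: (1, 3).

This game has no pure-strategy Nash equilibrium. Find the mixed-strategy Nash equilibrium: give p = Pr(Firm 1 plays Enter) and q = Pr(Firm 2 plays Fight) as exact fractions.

Each player's mixing probability is pinned down by making the *other* player indifferent.
Firm 2 indifferent between Fight and Accommodate: p·11 + (1−p)·2 = p·9 + (1−p)·3 ⟹ 2 + 9p = 3 + 6p ⟹ p = 1/3.
Firm 1 indifferent between Enter and Stay out: q·1 + (1−q)·2 = q·3 + (1−q)·1 ⟹ 2 + (-1)q = 1 + 2q ⟹ q = 1/3.

p = 1/3, q = 1/3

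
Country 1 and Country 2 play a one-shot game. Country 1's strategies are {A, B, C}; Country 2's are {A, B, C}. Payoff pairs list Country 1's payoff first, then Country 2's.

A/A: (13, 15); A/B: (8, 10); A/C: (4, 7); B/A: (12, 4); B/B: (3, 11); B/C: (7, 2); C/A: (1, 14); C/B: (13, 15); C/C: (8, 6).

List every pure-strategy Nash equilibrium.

(A, A) and (C, B)

Find each player's best response to every opponent strategy; NE are the intersections.
Country 1's best responses — vs A: A (payoff 13); vs B: C (payoff 13); vs C: C (payoff 8).
Country 2's best responses — vs A: A (payoff 15); vs B: B (payoff 11); vs C: B (payoff 15).
Mutual best responses occur at (A, A) and (C, B); at each, neither player gains by switching.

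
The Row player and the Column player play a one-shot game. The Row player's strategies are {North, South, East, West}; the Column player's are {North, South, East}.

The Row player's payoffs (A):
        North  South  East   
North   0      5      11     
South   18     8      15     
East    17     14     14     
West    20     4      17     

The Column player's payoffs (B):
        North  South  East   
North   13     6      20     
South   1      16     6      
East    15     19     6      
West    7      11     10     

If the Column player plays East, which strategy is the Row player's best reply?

With the Column player fixed at East, the Row player's payoffs are: North → 11, South → 15, East → 14, West → 17.
The maximum is 17, achieved by West.

West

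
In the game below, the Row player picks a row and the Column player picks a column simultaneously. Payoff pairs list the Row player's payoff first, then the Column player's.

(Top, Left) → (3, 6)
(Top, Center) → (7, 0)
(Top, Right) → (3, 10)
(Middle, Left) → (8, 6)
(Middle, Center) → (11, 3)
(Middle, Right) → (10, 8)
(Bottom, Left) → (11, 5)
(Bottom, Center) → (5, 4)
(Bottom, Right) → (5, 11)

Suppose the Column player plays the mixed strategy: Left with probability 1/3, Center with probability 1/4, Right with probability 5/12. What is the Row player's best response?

Compute the Row player's expected payoff from each pure strategy against the given mix.
Top: (1/3)·3 + (1/4)·7 + (5/12)·3 = 4
Middle: (1/3)·8 + (1/4)·11 + (5/12)·10 = 115/12
Bottom: (1/3)·11 + (1/4)·5 + (5/12)·5 = 7
Highest expected payoff is 115/12, from Middle.

Middle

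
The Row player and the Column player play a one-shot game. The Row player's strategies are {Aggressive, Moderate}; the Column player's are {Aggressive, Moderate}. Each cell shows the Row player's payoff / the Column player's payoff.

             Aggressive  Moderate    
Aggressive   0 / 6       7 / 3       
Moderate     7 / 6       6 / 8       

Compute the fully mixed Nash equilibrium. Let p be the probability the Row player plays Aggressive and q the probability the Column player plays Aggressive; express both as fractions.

p = 2/5, q = 1/8

In a mixed NE each player is indifferent between their pure strategies, so the opponent's mix sets the indifference.
The Column player indifferent between Aggressive and Moderate: p·6 + (1−p)·6 = p·3 + (1−p)·8 ⟹ 6 + 0p = 8 + (-5)p ⟹ p = 2/5.
The Row player indifferent between Aggressive and Moderate: q·0 + (1−q)·7 = q·7 + (1−q)·6 ⟹ 7 + (-7)q = 6 + 1q ⟹ q = 1/8.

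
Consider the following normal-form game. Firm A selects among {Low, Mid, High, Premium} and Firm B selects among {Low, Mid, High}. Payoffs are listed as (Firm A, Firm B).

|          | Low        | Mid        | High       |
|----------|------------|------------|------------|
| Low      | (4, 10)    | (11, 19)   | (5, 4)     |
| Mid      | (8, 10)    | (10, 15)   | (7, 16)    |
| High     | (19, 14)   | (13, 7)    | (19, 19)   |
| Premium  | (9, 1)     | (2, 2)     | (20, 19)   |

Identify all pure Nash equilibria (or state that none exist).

(Premium, High)

Check mutual best responses: a cell is a NE iff neither player can gain by unilaterally deviating.
Firm A's best responses — vs Low: High (payoff 19); vs Mid: High (payoff 13); vs High: Premium (payoff 20).
Firm B's best responses — vs Low: Mid (payoff 19); vs Mid: High (payoff 16); vs High: High (payoff 19); vs Premium: High (payoff 19).
The only mutual best response is (Premium, High); neither player gains by switching there.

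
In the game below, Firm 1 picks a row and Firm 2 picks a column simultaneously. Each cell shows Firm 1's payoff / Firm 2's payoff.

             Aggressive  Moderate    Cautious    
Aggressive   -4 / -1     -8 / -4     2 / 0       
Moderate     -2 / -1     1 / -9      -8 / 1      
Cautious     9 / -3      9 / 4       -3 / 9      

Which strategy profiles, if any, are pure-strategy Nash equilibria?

(Aggressive, Cautious)

Find each player's best response to every opponent strategy; NE are the intersections.
Firm 1's best responses — vs Aggressive: Cautious (payoff 9); vs Moderate: Cautious (payoff 9); vs Cautious: Aggressive (payoff 2).
Firm 2's best responses — vs Aggressive: Cautious (payoff 0); vs Moderate: Cautious (payoff 1); vs Cautious: Cautious (payoff 9).
The only mutual best response is (Aggressive, Cautious); neither player gains by switching there.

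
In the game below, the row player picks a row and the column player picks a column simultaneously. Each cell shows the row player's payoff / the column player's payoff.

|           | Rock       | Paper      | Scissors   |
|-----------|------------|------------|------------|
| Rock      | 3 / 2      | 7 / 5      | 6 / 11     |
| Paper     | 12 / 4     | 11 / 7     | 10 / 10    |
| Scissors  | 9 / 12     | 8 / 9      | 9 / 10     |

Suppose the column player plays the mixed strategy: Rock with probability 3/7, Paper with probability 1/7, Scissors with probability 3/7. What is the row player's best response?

Compute the row player's expected payoff from each pure strategy against the given mix.
Rock: (3/7)·3 + (1/7)·7 + (3/7)·6 = 34/7
Paper: (3/7)·12 + (1/7)·11 + (3/7)·10 = 11
Scissors: (3/7)·9 + (1/7)·8 + (3/7)·9 = 62/7
Highest expected payoff is 11, from Paper.

Paper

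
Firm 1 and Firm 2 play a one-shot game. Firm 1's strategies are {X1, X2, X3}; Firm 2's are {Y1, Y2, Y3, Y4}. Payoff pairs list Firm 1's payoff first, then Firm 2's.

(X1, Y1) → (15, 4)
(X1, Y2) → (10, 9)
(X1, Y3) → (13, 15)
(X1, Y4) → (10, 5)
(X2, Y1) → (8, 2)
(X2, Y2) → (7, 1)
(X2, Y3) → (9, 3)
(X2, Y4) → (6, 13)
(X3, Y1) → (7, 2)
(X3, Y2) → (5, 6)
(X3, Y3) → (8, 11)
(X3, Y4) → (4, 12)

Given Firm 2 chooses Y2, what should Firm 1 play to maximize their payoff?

With Firm 2 fixed at Y2, Firm 1's payoffs are: X1 → 10, X2 → 7, X3 → 5.
The maximum is 10, achieved by X1.

X1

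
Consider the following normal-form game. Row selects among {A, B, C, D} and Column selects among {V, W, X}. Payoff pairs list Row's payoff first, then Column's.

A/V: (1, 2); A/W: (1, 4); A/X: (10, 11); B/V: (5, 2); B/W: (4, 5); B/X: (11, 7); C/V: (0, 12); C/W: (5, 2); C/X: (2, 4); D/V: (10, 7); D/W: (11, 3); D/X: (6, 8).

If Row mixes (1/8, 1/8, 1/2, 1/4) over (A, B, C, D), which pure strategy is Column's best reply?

Column's best reply maximizes expected payoff against the mix.
V: (1/8)·2 + (1/8)·2 + (1/2)·12 + (1/4)·7 = 33/4
W: (1/8)·4 + (1/8)·5 + (1/2)·2 + (1/4)·3 = 23/8
X: (1/8)·11 + (1/8)·7 + (1/2)·4 + (1/4)·8 = 25/4
Highest expected payoff is 33/4, from V.

V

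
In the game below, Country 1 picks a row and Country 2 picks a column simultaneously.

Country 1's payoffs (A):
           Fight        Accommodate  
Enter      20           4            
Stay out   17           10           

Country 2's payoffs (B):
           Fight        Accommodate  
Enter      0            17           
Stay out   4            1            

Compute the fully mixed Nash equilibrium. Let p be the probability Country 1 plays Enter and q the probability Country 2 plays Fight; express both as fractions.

Each player's mixing probability is pinned down by making the *other* player indifferent.
Country 2 indifferent between Fight and Accommodate: p·0 + (1−p)·4 = p·17 + (1−p)·1 ⟹ 4 + (-4)p = 1 + 16p ⟹ p = 3/20.
Country 1 indifferent between Enter and Stay out: q·20 + (1−q)·4 = q·17 + (1−q)·10 ⟹ 4 + 16q = 10 + 7q ⟹ q = 2/3.

p = 3/20, q = 2/3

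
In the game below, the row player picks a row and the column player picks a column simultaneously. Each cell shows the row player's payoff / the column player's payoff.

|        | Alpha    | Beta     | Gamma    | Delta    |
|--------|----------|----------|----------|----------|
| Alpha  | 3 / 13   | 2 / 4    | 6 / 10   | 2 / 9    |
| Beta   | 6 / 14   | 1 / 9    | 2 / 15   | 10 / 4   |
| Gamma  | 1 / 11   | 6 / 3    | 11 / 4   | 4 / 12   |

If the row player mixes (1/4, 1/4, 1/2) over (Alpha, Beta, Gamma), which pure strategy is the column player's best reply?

Alpha

The column player's best reply maximizes expected payoff against the mix.
Alpha: (1/4)·13 + (1/4)·14 + (1/2)·11 = 49/4
Beta: (1/4)·4 + (1/4)·9 + (1/2)·3 = 19/4
Gamma: (1/4)·10 + (1/4)·15 + (1/2)·4 = 33/4
Delta: (1/4)·9 + (1/4)·4 + (1/2)·12 = 37/4
Highest expected payoff is 49/4, from Alpha.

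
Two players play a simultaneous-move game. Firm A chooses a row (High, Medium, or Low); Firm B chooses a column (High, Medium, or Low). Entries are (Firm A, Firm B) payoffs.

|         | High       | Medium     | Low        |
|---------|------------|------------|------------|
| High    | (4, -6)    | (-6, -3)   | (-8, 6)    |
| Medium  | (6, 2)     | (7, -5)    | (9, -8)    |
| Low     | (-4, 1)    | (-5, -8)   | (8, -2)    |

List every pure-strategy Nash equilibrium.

Find each player's best response to every opponent strategy; NE are the intersections.
Firm A's best responses — vs High: Medium (payoff 6); vs Medium: Medium (payoff 7); vs Low: Medium (payoff 9).
Firm B's best responses — vs High: Low (payoff 6); vs Medium: High (payoff 2); vs Low: High (payoff 1).
The only mutual best response is (Medium, High); neither player gains by switching there.

(Medium, High)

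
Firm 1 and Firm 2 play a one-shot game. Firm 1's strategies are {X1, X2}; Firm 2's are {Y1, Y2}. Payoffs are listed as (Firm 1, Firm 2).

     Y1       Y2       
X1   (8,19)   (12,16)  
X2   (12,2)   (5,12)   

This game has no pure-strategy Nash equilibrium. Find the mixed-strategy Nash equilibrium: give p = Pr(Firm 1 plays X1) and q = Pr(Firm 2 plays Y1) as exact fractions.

In a mixed NE each player is indifferent between their pure strategies, so the opponent's mix sets the indifference.
Firm 2 indifferent between Y1 and Y2: p·19 + (1−p)·2 = p·16 + (1−p)·12 ⟹ 2 + 17p = 12 + 4p ⟹ p = 10/13.
Firm 1 indifferent between X1 and X2: q·8 + (1−q)·12 = q·12 + (1−q)·5 ⟹ 12 + (-4)q = 5 + 7q ⟹ q = 7/11.

p = 10/13, q = 7/11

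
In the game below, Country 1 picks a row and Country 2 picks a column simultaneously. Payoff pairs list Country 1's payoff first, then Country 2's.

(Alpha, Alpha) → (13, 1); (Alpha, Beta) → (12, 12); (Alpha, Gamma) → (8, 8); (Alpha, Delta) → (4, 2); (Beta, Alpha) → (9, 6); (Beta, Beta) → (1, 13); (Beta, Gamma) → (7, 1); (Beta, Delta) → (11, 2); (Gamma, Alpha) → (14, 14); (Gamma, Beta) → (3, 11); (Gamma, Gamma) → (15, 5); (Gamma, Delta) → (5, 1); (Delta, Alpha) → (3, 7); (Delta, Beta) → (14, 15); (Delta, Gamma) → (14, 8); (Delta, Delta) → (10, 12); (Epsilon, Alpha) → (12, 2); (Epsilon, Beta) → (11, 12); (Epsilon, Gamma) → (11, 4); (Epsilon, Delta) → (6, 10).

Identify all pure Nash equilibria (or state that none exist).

Find each player's best response to every opponent strategy; NE are the intersections.
Country 1's best responses — vs Alpha: Gamma (payoff 14); vs Beta: Delta (payoff 14); vs Gamma: Gamma (payoff 15); vs Delta: Beta (payoff 11).
Country 2's best responses — vs Alpha: Beta (payoff 12); vs Beta: Beta (payoff 13); vs Gamma: Alpha (payoff 14); vs Delta: Beta (payoff 15); vs Epsilon: Beta (payoff 12).
Mutual best responses occur at (Gamma, Alpha) and (Delta, Beta); at each, neither player gains by switching.

(Gamma, Alpha) and (Delta, Beta)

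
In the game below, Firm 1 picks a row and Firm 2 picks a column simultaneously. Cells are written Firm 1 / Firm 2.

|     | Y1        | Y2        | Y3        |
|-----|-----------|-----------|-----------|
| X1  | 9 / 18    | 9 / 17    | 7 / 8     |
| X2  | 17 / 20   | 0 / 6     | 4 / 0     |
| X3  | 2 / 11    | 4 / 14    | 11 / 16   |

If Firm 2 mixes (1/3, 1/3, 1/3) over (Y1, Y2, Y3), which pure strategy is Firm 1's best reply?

X1

Firm 1's best reply maximizes expected payoff against the mix.
X1: (1/3)·9 + (1/3)·9 + (1/3)·7 = 25/3
X2: (1/3)·17 + (1/3)·0 + (1/3)·4 = 7
X3: (1/3)·2 + (1/3)·4 + (1/3)·11 = 17/3
Highest expected payoff is 25/3, from X1.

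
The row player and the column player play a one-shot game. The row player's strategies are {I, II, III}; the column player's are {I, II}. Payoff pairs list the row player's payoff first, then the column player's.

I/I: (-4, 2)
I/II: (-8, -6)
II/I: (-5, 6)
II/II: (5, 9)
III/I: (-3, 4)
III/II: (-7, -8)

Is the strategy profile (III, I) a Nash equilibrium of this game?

Holding the column player at I: the row player gets -3 from III, versus -4 from I, -5 from II. No profitable deviation for the row player.
Holding the row player at III: the column player gets 4 from I, versus -8 from II. No profitable deviation for the column player either.

Yes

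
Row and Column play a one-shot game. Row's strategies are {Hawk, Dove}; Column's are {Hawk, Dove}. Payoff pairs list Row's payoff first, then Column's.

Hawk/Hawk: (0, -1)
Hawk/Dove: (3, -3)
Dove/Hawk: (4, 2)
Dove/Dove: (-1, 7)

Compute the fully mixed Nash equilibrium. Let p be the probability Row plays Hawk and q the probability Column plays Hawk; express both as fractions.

p = 5/7, q = 1/2

Each player's mixing probability is pinned down by making the *other* player indifferent.
Column indifferent between Hawk and Dove: p·(-1) + (1−p)·2 = p·(-3) + (1−p)·7 ⟹ 2 + (-3)p = 7 + (-10)p ⟹ p = 5/7.
Row indifferent between Hawk and Dove: q·0 + (1−q)·3 = q·4 + (1−q)·(-1) ⟹ 3 + (-3)q = (-1) + 5q ⟹ q = 1/2.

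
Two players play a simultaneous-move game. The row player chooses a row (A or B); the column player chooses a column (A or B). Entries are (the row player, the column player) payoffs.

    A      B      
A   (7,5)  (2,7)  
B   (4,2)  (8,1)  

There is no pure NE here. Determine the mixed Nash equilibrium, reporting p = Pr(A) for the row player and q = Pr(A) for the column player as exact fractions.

p = 1/3, q = 2/3

Each player's mixing probability is pinned down by making the *other* player indifferent.
The column player indifferent between A and B: p·5 + (1−p)·2 = p·7 + (1−p)·1 ⟹ 2 + 3p = 1 + 6p ⟹ p = 1/3.
The row player indifferent between A and B: q·7 + (1−q)·2 = q·4 + (1−q)·8 ⟹ 2 + 5q = 8 + (-4)q ⟹ q = 2/3.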